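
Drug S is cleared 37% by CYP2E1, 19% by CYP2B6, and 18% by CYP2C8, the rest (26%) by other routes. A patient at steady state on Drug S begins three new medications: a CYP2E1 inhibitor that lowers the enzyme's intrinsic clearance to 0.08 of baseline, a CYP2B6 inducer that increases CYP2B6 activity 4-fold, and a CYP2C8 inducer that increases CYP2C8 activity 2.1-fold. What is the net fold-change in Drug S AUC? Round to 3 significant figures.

The CYP2E1 pathway (37% of clearance) is reduced to 0.08× activity: 0.37 × 0.08 = 0.0296.
The CYP2B6 pathway (19% of clearance) increases to 4× activity: 0.19 × 4 = 0.76.
The CYP2C8 pathway (18% of clearance) increases to 2.1× activity: 0.18 × 2.1 = 0.378.
The remaining 26% of clearance is unaffected.
New clearance relative to baseline: 0.0296 + 0.76 + 0.378 + 0.26 = 1.4276.
Because AUC varies inversely with clearance, the combined effect is 1 / 1.4276 = 0.700.

0.700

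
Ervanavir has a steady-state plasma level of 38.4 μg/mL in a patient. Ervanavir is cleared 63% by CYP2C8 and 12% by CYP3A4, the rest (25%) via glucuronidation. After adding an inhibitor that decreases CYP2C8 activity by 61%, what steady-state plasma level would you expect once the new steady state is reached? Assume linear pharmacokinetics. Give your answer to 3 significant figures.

The CYP2C8 pathway (63% of clearance) falls to 0.39× activity: 0.63 × 0.39 = 0.2457.
CYP3A4 (12%) and the residual 25% are unaffected.
CL_new/CL_old = 0.2457 + 0.12 + 0.25 = 0.6157.
Steady-state plasma level ∝ 1/CL, so new value = 38.4 / 0.6157 = 62.4 μg/mL.

62.4 μg/mL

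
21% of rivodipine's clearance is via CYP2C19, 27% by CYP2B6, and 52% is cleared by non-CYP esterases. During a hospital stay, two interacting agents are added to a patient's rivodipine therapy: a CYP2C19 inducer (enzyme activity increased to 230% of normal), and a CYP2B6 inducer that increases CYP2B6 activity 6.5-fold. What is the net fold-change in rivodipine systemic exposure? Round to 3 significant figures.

The CYP2C19 pathway (21% of clearance) is boosted to 2.3× activity: 0.21 × 2.3 = 0.483.
The CYP2B6 pathway (27% of clearance) rises to 6.5× activity: 0.27 × 6.5 = 1.755.
Non-CYP routes (52%) are unchanged.
Relative clearance = 0.483 + 1.755 + 0.52 = 2.758.
Systemic exposure ∝ 1/CL: fold-change = 1 / 2.758 = 0.363.

0.363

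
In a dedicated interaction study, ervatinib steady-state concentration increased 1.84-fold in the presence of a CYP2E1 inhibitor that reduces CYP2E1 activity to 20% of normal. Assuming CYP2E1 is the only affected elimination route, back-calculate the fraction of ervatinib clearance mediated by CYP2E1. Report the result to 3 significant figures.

0.571

Let fm be the CYP2E1 fraction. New clearance relative to baseline = fm × 0.2 + (1 − fm).
Steady-state concentration ratio = 1 / (new CL fraction), so new CL fraction = 1 / 1.84 = 0.5435.
fm × 0.2 + 1 − fm = 0.5435  ⇒  fm × (0.2 − 1) = −0.4565  ⇒  fm = 0.571.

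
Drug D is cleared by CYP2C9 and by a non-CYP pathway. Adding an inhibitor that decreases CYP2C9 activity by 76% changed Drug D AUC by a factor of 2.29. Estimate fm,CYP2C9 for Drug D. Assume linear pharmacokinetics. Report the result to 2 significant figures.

0.74

CL'/CL = 1 / 2.29 = 0.4367
0.24·fm + (1 − fm) = 0.4367
fm = (0.4367 − 1) / (0.24 − 1) = 0.74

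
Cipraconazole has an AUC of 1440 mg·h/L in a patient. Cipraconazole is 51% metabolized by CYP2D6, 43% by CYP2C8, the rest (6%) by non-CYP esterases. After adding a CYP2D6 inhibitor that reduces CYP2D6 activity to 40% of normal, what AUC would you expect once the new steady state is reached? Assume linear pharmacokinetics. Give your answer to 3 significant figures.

2.07 × 10³ mg·h/L

The CYP2D6 pathway (51% of clearance) is reduced to 0.4× activity: 0.51 × 0.4 = 0.204.
CYP2C8 (43%) and the residual 6% are unaffected.
Relative clearance = 0.204 + 0.43 + 0.06 = 0.694.
AUC ∝ 1/CL, so new value = 1440 / 0.694 = 2.07 × 10³ mg·h/L.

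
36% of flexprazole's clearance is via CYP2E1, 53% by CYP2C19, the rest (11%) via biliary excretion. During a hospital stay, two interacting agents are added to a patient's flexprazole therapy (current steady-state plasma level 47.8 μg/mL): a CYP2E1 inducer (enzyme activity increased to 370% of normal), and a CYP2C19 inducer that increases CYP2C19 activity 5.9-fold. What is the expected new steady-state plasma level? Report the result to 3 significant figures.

The CYP2E1 pathway (36% of clearance) increases to 3.7× activity: 0.36 × 3.7 = 1.332.
The CYP2C19 pathway (53% of clearance) rises to 5.9× activity: 0.53 × 5.9 = 3.127.
The remaining 11% of clearance is unaffected.
New clearance relative to baseline: 1.332 + 3.127 + 0.11 = 4.569.
Dividing the baseline by the relative clearance: 47.8 / 4.569 = 10.5 μg/mL.

10.5 μg/mL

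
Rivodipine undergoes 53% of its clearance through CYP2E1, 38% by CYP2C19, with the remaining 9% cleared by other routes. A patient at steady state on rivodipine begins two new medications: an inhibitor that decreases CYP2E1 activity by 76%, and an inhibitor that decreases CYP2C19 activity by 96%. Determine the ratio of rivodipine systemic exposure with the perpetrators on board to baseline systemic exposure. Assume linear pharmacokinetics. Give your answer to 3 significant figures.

The CYP2E1 pathway (53% of clearance) is reduced to 0.24× activity: 0.53 × 0.24 = 0.1272.
The CYP2C19 pathway (38% of clearance) falls to 0.04× activity: 0.38 × 0.04 = 0.0152.
Non-CYP routes (9%) are unchanged.
Relative clearance = 0.1272 + 0.0152 + 0.09 = 0.2324.
Net systemic exposure ratio = 1 / 0.2324 = 4.30.

4.30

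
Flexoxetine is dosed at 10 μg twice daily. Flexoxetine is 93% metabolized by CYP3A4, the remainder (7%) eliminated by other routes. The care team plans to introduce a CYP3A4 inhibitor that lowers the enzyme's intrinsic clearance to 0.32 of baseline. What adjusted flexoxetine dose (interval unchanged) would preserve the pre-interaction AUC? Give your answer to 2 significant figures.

3.7 μg

The CYP3A4 pathway (93% of clearance) falls to 0.32× activity: 0.93 × 0.32 = 0.2976.
The remaining 7% of clearance is unaffected.
New clearance relative to baseline: 0.2976 + 0.07 = 0.3676.
Exposure is unchanged when dose changes in proportion to clearance. New dose = 10 μg × 0.3676 = 3.7 μg.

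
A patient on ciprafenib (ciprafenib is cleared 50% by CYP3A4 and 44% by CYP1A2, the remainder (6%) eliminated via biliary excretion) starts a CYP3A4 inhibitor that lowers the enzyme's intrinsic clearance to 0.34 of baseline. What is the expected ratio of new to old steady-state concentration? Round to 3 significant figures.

CYP3A4: 0.5 × 0.34 = 0.17
CYP1A2: 0.44 (unchanged)
Other: 0.06 (unchanged)
CL_new/CL_old = 0.17 + 0.44 + 0.06 = 0.67.
Steady-state concentration ratio = CL_old/CL_new = 1 / 0.67 = 1.49.

1.49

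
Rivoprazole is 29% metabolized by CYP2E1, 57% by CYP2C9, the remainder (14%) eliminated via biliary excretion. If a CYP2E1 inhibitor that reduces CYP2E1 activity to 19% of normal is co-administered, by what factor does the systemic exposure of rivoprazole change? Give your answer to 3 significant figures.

1.31

The CYP2E1 pathway (29% of clearance) falls to 0.19× activity: 0.29 × 0.19 = 0.0551.
CYP2C9 (57%) and the residual 14% are unaffected.
New clearance relative to baseline: 0.0551 + 0.57 + 0.14 = 0.7651.
Systemic exposure ratio = CL_old/CL_new = 1 / 0.7651 = 1.31.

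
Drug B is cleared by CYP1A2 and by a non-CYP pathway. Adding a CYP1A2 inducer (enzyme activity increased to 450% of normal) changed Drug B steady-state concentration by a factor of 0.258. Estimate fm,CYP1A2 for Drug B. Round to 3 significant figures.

Let fm be the CYP1A2 fraction. New clearance relative to baseline = fm × 4.5 + (1 − fm).
Steady-state concentration ratio = 1 / (new CL fraction), so new CL fraction = 1 / 0.258 = 3.876.
fm × 4.5 + 1 − fm = 3.876  ⇒  fm × (4.5 − 1) = 2.876  ⇒  fm = 0.822.

0.822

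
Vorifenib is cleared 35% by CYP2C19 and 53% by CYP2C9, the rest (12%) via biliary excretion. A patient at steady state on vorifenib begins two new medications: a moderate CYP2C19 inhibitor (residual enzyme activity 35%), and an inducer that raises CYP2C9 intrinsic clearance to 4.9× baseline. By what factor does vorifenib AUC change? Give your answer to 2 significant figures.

The CYP2C19 pathway (35% of clearance) falls to 0.35× activity: 0.35 × 0.35 = 0.1225.
The CYP2C9 pathway (53% of clearance) is boosted to 4.9× activity: 0.53 × 4.9 = 2.597.
Non-CYP routes (12%) are unchanged.
Relative clearance = 0.1225 + 2.597 + 0.12 = 2.8395.
Net AUC ratio = 1 / 2.8395 = 0.35.

0.35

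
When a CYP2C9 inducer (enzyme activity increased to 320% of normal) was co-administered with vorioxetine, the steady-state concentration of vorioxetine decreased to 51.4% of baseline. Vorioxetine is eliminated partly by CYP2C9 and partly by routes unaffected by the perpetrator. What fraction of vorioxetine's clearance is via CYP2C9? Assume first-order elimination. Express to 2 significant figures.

0.43

Write x for the fraction cleared via CYP2C9. The observed steady-state concentration change means clearance rose to 1/0.514 = 1.946 of baseline.
Setting x·3.2 + (1 − x) = 1.946 and solving: x = (1.946 − 1)/(3.2 − 1) = 0.43.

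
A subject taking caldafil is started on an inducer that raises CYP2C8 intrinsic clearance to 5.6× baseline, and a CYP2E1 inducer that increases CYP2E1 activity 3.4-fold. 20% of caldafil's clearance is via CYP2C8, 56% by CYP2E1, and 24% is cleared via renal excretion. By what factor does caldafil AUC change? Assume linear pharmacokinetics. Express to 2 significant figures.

0.31

The CYP2C8 pathway (20% of clearance) rises to 5.6× activity: 0.2 × 5.6 = 1.12.
The CYP2E1 pathway (56% of clearance) increases to 3.4× activity: 0.56 × 3.4 = 1.904.
Non-CYP routes (24%) are unchanged.
Relative clearance = 1.12 + 1.904 + 0.24 = 3.264.
AUC ∝ 1/CL: fold-change = 1 / 3.264 = 0.31.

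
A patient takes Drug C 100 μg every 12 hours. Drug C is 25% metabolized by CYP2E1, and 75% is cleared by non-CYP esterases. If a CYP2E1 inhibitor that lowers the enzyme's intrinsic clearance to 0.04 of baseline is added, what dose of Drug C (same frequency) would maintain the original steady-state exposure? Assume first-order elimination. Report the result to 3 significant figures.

The CYP2E1 pathway (25% of clearance) drops to 0.04× activity: 0.25 × 0.04 = 0.01.
The remaining 75% of clearance is unaffected.
CL_new/CL_old = 0.01 + 0.75 = 0.76.
Css,avg = (dose rate)/CL, so holding Css fixed requires dose ∝ CL: 100 × 0.76 = 76.0 μg.

76.0 μg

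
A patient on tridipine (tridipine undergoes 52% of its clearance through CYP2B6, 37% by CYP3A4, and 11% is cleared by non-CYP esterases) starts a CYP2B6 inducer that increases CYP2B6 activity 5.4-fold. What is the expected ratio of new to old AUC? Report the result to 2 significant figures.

0.30

The CYP2B6 pathway (52% of clearance) is boosted to 5.4× activity: 0.52 × 5.4 = 2.808.
CYP3A4 (37%) and the residual 11% are unaffected.
New clearance relative to baseline: 2.808 + 0.37 + 0.11 = 3.288.
AUC is inversely proportional to clearance, so the fold-change is 1 / 3.288 = 0.30.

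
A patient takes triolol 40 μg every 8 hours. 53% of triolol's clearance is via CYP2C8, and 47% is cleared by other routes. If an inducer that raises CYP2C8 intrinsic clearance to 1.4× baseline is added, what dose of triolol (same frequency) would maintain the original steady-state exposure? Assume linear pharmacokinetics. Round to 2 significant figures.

48 μg

The CYP2C8 pathway (53% of clearance) rises to 1.4× activity: 0.53 × 1.4 = 0.742.
The remaining 47% of clearance is unaffected.
Relative clearance = 0.742 + 0.47 = 1.212.
Css,avg = (dose rate)/CL, so holding Css fixed requires dose ∝ CL: 40 × 1.212 = 48 μg.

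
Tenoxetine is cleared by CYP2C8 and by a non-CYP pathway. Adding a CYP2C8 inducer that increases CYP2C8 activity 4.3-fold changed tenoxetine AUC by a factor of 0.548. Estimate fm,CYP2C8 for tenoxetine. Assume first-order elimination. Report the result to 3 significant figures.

Call the CYP2C8 fraction fm. After the interaction, CL_new/CL_old = fm × 4.3 + (1 − fm).
AUC ratio = 1 / (new CL fraction), so new CL fraction = 1 / 0.548 = 1.825.
fm × 4.3 + 1 − fm = 1.825  ⇒  fm × (4.3 − 1) = 0.8248  ⇒  fm = 0.250.

0.250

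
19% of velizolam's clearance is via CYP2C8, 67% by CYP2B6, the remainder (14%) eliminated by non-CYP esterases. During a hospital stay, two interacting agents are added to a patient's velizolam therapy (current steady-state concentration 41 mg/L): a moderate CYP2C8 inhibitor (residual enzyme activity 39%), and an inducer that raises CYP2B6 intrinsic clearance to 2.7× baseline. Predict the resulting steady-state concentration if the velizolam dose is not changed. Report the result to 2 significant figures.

20 mg/L

The CYP2C8 pathway (19% of clearance) falls to 0.39× activity: 0.19 × 0.39 = 0.0741.
The CYP2B6 pathway (67% of clearance) is boosted to 2.7× activity: 0.67 × 2.7 = 1.809.
The remaining 14% of clearance is unaffected.
Relative clearance = 0.0741 + 1.809 + 0.14 = 2.0231.
New steady-state concentration = 41 / 2.0231 = 20 mg/L (concentration scales inversely with clearance).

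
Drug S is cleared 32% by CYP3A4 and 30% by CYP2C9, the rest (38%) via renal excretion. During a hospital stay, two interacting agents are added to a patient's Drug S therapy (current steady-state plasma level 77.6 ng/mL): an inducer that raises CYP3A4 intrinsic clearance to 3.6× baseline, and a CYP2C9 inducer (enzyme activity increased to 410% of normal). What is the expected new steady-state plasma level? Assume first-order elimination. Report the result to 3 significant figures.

28.1 ng/mL

CYP3A4: 0.32 × 3.6 = 1.152
CYP2C9: 0.3 × 4.1 = 1.23
Other: 0.38 (unchanged)
CL_new/CL_old = 1.152 + 1.23 + 0.38 = 2.762.
Dividing the baseline by the relative clearance: 77.6 / 2.762 = 28.1 ng/mL.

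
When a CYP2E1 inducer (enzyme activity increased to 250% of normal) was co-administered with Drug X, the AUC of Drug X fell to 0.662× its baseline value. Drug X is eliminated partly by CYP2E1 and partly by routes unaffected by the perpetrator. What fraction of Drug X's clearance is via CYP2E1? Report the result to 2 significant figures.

0.34

CL'/CL = 1 / 0.662 = 1.511
2.5·fm + (1 − fm) = 1.511
fm = (1.511 − 1) / (2.5 − 1) = 0.34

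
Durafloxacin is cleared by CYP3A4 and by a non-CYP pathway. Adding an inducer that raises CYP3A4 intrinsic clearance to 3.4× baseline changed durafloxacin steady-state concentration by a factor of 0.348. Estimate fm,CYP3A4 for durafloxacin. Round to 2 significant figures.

Let fm be the CYP3A4 fraction. New clearance relative to baseline = fm × 3.4 + (1 − fm).
Steady-state concentration ratio = 1 / (new CL fraction), so new CL fraction = 1 / 0.348 = 2.874.
fm × 3.4 + 1 − fm = 2.874  ⇒  fm × (3.4 − 1) = 1.874  ⇒  fm = 0.78.

0.78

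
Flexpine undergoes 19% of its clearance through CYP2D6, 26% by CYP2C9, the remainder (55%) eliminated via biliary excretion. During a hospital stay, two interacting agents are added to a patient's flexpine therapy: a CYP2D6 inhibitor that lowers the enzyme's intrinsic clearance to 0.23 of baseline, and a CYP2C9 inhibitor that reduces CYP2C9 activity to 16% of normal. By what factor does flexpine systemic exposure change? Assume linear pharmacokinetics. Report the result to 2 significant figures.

The CYP2D6 pathway (19% of clearance) drops to 0.23× activity: 0.19 × 0.23 = 0.0437.
The CYP2C9 pathway (26% of clearance) drops to 0.16× activity: 0.26 × 0.16 = 0.0416.
The remaining 55% of clearance is unaffected.
New clearance relative to baseline: 0.0437 + 0.0416 + 0.55 = 0.6353.
Because systemic exposure varies inversely with clearance, the combined effect is 1 / 0.6353 = 1.6.

1.6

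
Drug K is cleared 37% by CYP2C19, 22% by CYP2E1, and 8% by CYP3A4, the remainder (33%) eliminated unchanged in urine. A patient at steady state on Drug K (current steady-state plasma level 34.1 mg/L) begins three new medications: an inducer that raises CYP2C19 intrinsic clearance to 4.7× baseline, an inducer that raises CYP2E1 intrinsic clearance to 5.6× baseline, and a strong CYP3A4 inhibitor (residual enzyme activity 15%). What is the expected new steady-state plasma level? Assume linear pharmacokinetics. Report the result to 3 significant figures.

The CYP2C19 pathway (37% of clearance) is boosted to 4.7× activity: 0.37 × 4.7 = 1.739.
The CYP2E1 pathway (22% of clearance) rises to 5.6× activity: 0.22 × 5.6 = 1.232.
The CYP3A4 pathway (8% of clearance) is reduced to 0.15× activity: 0.08 × 0.15 = 0.012.
The remaining 33% of clearance is unaffected.
Relative clearance = 1.739 + 1.232 + 0.012 + 0.33 = 3.313.
Steady-state plasma level ∝ 1/CL: new value = 34.1 / 3.313 = 10.3 mg/L.

10.3 mg/L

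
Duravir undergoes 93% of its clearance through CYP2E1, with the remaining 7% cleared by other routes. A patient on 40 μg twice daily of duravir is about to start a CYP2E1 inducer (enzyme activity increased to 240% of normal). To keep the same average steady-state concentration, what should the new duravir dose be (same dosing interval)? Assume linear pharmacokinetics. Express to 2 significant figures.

92 μg

The CYP2E1 pathway (93% of clearance) is boosted to 2.4× activity: 0.93 × 2.4 = 2.232.
The remaining 7% of clearance is unaffected.
New clearance relative to baseline: 2.232 + 0.07 = 2.302.
Exposure is unchanged when dose changes in proportion to clearance. New dose = 40 μg × 2.302 = 92 μg.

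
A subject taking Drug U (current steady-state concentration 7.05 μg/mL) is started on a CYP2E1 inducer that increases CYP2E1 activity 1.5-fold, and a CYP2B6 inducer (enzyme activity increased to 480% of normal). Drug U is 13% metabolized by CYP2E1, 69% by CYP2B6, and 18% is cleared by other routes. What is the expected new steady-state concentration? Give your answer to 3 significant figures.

The CYP2E1 pathway (13% of clearance) increases to 1.5× activity: 0.13 × 1.5 = 0.195.
The CYP2B6 pathway (69% of clearance) increases to 4.8× activity: 0.69 × 4.8 = 3.312.
The remaining 18% of clearance is unaffected.
Relative clearance = 0.195 + 3.312 + 0.18 = 3.687.
New steady-state concentration = 7.05 / 3.687 = 1.91 μg/mL (concentration scales inversely with clearance).

1.91 μg/mL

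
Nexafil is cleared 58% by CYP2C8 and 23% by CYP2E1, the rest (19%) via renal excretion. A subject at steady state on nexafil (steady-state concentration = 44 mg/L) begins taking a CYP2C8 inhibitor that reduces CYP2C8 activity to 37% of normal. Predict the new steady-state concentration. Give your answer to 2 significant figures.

CYP2C8: 0.58 × 0.37 = 0.2146
CYP2E1: 0.23 (unchanged)
Other: 0.19 (unchanged)
New clearance relative to baseline: 0.2146 + 0.23 + 0.19 = 0.6346.
New steady-state concentration = baseline ÷ relative clearance = 44 / 0.6346 = 69 mg/L.

69 mg/L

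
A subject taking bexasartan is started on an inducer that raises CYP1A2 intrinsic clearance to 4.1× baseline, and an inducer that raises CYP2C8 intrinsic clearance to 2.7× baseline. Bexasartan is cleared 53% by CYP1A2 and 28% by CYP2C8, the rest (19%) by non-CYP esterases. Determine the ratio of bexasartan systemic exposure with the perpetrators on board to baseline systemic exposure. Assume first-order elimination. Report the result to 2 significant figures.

The CYP1A2 pathway (53% of clearance) is boosted to 4.1× activity: 0.53 × 4.1 = 2.173.
The CYP2C8 pathway (28% of clearance) rises to 2.7× activity: 0.28 × 2.7 = 0.756.
The remaining 19% of clearance is unaffected.
Relative clearance = 2.173 + 0.756 + 0.19 = 3.119.
Systemic exposure ∝ 1/CL: fold-change = 1 / 3.119 = 0.32.

0.32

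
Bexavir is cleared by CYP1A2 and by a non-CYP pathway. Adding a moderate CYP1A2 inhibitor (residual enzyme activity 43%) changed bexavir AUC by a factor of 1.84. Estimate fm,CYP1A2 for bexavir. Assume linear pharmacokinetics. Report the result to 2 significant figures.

0.80

CL'/CL = 1 / 1.84 = 0.5435
0.43·fm + (1 − fm) = 0.5435
fm = (0.5435 − 1) / (0.43 − 1) = 0.80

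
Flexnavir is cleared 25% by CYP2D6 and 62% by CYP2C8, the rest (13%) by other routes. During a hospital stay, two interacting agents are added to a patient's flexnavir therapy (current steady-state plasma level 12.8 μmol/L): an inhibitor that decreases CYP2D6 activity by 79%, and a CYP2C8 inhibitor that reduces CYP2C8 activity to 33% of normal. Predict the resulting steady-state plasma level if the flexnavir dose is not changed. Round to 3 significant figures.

33.1 μmol/L

The CYP2D6 pathway (25% of clearance) drops to 0.21× activity: 0.25 × 0.21 = 0.0525.
The CYP2C8 pathway (62% of clearance) is reduced to 0.33× activity: 0.62 × 0.33 = 0.2046.
The remaining 13% of clearance is unaffected.
New clearance relative to baseline: 0.0525 + 0.2046 + 0.13 = 0.3871.
Dividing the baseline by the relative clearance: 12.8 / 0.3871 = 33.1 μmol/L.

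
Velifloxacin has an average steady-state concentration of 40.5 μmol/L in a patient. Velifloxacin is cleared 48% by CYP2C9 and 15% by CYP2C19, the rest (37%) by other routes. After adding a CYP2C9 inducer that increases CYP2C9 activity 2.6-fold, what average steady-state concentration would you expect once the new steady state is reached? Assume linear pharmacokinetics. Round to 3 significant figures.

22.9 μmol/L

The CYP2C9 pathway (48% of clearance) is boosted to 2.6× activity: 0.48 × 2.6 = 1.248.
CYP2C19 (15%) and the residual 37% are unaffected.
Relative clearance = 1.248 + 0.15 + 0.37 = 1.768.
With dosing unchanged, average steady-state concentration scales as 1/CL: 40.5 / 1.768 = 22.9 μmol/L.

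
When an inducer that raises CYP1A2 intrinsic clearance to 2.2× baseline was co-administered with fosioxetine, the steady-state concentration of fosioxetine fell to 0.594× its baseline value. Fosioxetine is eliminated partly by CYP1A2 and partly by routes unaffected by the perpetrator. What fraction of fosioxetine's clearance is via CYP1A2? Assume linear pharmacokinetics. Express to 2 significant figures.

Write x for the fraction cleared via CYP1A2. The observed steady-state concentration change means clearance rose to 1/0.594 = 1.684 of baseline.
Only the CYP1A2 route changed, so 1.684 = x·2.2 + (1 − x), giving x = 0.57.

0.57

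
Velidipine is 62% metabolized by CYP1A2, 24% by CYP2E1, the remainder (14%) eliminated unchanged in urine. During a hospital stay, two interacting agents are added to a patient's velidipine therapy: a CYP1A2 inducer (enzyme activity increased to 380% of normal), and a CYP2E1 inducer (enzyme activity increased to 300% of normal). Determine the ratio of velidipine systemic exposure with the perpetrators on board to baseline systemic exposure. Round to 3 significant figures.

The CYP1A2 pathway (62% of clearance) increases to 3.8× activity: 0.62 × 3.8 = 2.356.
The CYP2E1 pathway (24% of clearance) increases to 3× activity: 0.24 × 3 = 0.72.
Non-CYP routes (14%) are unchanged.
New clearance relative to baseline: 2.356 + 0.72 + 0.14 = 3.216.
Systemic exposure ∝ 1/CL: fold-change = 1 / 3.216 = 0.311.

0.311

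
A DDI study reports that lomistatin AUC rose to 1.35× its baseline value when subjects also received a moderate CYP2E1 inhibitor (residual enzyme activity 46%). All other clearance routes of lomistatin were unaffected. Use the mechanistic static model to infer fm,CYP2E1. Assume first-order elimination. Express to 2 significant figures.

CL'/CL = 1 / 1.35 = 0.7407
0.46·fm + (1 − fm) = 0.7407
fm = (0.7407 − 1) / (0.46 − 1) = 0.48

0.48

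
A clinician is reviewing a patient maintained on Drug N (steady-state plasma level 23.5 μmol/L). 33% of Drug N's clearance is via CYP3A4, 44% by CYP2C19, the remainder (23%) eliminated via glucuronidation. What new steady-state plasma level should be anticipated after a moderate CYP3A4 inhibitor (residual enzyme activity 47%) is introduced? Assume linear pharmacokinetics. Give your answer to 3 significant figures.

The CYP3A4 pathway (33% of clearance) is reduced to 0.47× activity: 0.33 × 0.47 = 0.1551.
CYP2C19 (44%) and the residual 23% are unaffected.
CL_new/CL_old = 0.1551 + 0.44 + 0.23 = 0.8251.
Steady-state plasma level ∝ 1/CL, so new value = 23.5 / 0.8251 = 28.5 μmol/L.

28.5 μmol/L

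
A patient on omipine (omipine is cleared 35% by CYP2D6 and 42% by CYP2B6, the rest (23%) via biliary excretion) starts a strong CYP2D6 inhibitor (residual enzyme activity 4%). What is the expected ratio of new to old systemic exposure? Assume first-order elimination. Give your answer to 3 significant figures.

CYP2D6: 0.35 × 0.04 = 0.014
CYP2B6: 0.42 (unchanged)
Other: 0.23 (unchanged)
CL_new/CL_old = 0.014 + 0.42 + 0.23 = 0.664.
Systemic exposure ratio = CL_old/CL_new = 1 / 0.664 = 1.51.

1.51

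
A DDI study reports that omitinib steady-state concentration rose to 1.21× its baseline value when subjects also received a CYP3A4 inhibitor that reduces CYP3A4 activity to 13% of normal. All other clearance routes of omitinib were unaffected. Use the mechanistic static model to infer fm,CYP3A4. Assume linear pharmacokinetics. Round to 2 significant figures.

Let fm be the CYP3A4 fraction. New clearance relative to baseline = fm × 0.13 + (1 − fm).
Steady-state concentration ratio = 1 / (new CL fraction), so new CL fraction = 1 / 1.21 = 0.8264.
fm × 0.13 + 1 − fm = 0.8264  ⇒  fm × (0.13 − 1) = −0.1736  ⇒  fm = 0.20.

0.20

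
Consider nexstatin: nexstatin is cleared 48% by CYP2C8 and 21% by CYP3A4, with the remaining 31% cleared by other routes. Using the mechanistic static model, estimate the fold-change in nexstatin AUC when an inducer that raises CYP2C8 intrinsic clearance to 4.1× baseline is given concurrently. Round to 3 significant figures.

CYP2C8: 0.48 × 4.1 = 1.968
CYP3A4: 0.21 (unchanged)
Other: 0.31 (unchanged)
Relative clearance = 1.968 + 0.21 + 0.31 = 2.488.
AUC is inversely proportional to clearance, so the fold-change is 1 / 2.488 = 0.402.

0.402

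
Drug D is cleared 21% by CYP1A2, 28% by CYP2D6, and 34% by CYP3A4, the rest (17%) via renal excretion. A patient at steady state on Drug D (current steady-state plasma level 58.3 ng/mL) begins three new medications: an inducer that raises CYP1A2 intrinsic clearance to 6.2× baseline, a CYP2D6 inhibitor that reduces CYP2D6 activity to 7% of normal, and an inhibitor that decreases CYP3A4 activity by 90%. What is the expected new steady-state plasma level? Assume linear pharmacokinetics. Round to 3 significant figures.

The CYP1A2 pathway (21% of clearance) is boosted to 6.2× activity: 0.21 × 6.2 = 1.302.
The CYP2D6 pathway (28% of clearance) drops to 0.07× activity: 0.28 × 0.07 = 0.0196.
The CYP3A4 pathway (34% of clearance) drops to 0.1× activity: 0.34 × 0.1 = 0.034.
Non-CYP routes (17%) are unchanged.
Relative clearance = 1.302 + 0.0196 + 0.034 + 0.17 = 1.5256.
New steady-state plasma level = 58.3 / 1.5256 = 38.2 ng/mL (concentration scales inversely with clearance).

38.2 ng/mL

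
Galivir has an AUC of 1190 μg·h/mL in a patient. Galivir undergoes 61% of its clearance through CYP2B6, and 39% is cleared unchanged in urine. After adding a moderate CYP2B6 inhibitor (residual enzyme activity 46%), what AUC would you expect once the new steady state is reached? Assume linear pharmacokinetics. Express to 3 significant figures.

1.77 × 10³ μg·h/mL

The CYP2B6 pathway (61% of clearance) drops to 0.46× activity: 0.61 × 0.46 = 0.2806.
Non-CYP routes (39%) are unchanged.
Relative clearance = 0.2806 + 0.39 = 0.6706.
AUC ∝ 1/CL, so new value = 1190 / 0.6706 = 1.77 × 10³ μg·h/mL.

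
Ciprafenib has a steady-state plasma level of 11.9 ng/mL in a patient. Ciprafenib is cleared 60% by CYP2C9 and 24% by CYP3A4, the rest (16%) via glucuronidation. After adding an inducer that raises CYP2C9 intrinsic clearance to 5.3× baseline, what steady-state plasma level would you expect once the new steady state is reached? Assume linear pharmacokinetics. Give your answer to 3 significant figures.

3.32 ng/mL

CYP2C9: 0.6 × 5.3 = 3.18
CYP3A4: 0.24 (unchanged)
Other: 0.16 (unchanged)
New clearance relative to baseline: 3.18 + 0.24 + 0.16 = 3.58.
Steady-state plasma level ∝ 1/CL, so new value = 11.9 / 3.58 = 3.32 ng/mL.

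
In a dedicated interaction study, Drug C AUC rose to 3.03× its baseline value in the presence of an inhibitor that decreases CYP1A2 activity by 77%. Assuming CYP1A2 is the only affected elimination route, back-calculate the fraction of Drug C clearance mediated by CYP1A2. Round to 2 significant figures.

0.87

Call the CYP1A2 fraction fm. After the interaction, CL_new/CL_old = fm × 0.23 + (1 − fm).
AUC ratio = 1 / (new CL fraction), so new CL fraction = 1 / 3.03 = 0.33.
fm × 0.23 + 1 − fm = 0.33  ⇒  fm × (0.23 − 1) = −0.67  ⇒  fm = 0.87.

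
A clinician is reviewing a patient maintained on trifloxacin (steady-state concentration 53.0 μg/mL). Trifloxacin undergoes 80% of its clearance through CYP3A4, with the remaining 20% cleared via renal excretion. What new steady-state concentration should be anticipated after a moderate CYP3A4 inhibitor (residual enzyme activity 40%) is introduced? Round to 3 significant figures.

CYP3A4: 0.8 × 0.4 = 0.32
Other: 0.2 (unchanged)
CL_new/CL_old = 0.32 + 0.2 = 0.52.
New steady-state concentration = baseline ÷ relative clearance = 53.0 / 0.52 = 102 μg/mL.

102 μg/mL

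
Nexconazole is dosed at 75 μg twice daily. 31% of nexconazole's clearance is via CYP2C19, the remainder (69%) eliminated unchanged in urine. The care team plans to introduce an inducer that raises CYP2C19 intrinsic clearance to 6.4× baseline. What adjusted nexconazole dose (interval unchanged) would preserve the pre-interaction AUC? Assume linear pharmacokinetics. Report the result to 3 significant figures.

201 μg

The CYP2C19 pathway (31% of clearance) rises to 6.4× activity: 0.31 × 6.4 = 1.984.
The remaining 69% of clearance is unaffected.
Relative clearance = 1.984 + 0.69 = 2.674.
To maintain the same steady-state level, dose must scale with clearance: new dose = 75 × 2.674 = 201 μg.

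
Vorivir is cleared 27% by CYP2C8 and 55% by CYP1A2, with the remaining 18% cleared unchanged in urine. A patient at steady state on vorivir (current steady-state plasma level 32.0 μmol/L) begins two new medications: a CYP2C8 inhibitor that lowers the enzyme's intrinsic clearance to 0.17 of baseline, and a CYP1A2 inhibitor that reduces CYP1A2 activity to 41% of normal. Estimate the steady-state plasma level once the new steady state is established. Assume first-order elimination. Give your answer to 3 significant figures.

The CYP2C8 pathway (27% of clearance) is reduced to 0.17× activity: 0.27 × 0.17 = 0.0459.
The CYP1A2 pathway (55% of clearance) falls to 0.41× activity: 0.55 × 0.41 = 0.2255.
The remaining 18% of clearance is unaffected.
New clearance relative to baseline: 0.0459 + 0.2255 + 0.18 = 0.4514.
Dividing the baseline by the relative clearance: 32.0 / 0.4514 = 70.9 μmol/L.

70.9 μmol/L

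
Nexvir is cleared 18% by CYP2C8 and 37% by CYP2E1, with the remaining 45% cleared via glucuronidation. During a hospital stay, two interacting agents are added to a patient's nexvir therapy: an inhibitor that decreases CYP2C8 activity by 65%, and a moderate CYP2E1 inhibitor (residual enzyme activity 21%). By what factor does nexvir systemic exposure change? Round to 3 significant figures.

The CYP2C8 pathway (18% of clearance) is reduced to 0.35× activity: 0.18 × 0.35 = 0.063.
The CYP2E1 pathway (37% of clearance) falls to 0.21× activity: 0.37 × 0.21 = 0.0777.
The remaining 45% of clearance is unaffected.
Relative clearance = 0.063 + 0.0777 + 0.45 = 0.5907.
Because systemic exposure varies inversely with clearance, the combined effect is 1 / 0.5907 = 1.69.

1.69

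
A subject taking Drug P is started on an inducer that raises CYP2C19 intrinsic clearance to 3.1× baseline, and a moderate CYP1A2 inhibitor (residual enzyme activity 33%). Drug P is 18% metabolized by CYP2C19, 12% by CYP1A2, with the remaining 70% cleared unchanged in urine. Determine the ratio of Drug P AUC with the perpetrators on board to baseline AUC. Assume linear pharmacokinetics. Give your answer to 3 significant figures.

0.771

CYP2C19: 0.18 × 3.1 = 0.558
CYP1A2: 0.12 × 0.33 = 0.0396
Other: 0.7 (unchanged)
CL_new/CL_old = 0.558 + 0.0396 + 0.7 = 1.2976.
AUC ∝ 1/CL: fold-change = 1 / 1.2976 = 0.771.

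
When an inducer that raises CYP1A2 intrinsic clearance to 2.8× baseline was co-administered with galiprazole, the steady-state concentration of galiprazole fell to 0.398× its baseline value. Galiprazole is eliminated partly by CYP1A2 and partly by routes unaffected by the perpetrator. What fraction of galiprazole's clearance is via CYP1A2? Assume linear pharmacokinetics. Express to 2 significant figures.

Let fm be the CYP1A2 fraction. New clearance relative to baseline = fm × 2.8 + (1 − fm).
Steady-state concentration ratio = 1 / (new CL fraction), so new CL fraction = 1 / 0.398 = 2.513.
fm × 2.8 + 1 − fm = 2.513  ⇒  fm × (2.8 − 1) = 1.513  ⇒  fm = 0.84.

0.84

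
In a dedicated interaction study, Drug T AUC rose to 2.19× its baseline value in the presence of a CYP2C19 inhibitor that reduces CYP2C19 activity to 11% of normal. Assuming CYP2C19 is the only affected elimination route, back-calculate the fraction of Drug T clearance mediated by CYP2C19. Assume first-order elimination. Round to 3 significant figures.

0.611

Call the CYP2C19 fraction fm. After the interaction, CL_new/CL_old = fm × 0.11 + (1 − fm).
AUC ratio = 1 / (new CL fraction), so new CL fraction = 1 / 2.19 = 0.4566.
fm × 0.11 + 1 − fm = 0.4566  ⇒  fm × (0.11 − 1) = −0.5434  ⇒  fm = 0.611.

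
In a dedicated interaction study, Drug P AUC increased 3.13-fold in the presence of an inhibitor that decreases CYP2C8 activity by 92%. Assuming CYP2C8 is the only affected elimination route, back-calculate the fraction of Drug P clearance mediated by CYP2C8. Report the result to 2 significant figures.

Let fm be the CYP2C8 fraction. New clearance relative to baseline = fm × 0.08 + (1 − fm).
AUC ratio = 1 / (new CL fraction), so new CL fraction = 1 / 3.13 = 0.3195.
fm × 0.08 + 1 − fm = 0.3195  ⇒  fm × (0.08 − 1) = −0.6805  ⇒  fm = 0.74.

0.74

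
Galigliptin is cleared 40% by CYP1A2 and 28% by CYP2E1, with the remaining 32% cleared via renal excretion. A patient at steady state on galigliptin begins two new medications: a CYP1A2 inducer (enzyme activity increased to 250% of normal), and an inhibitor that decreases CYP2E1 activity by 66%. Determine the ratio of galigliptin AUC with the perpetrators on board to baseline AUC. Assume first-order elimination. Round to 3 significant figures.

CYP1A2: 0.4 × 2.5 = 1
CYP2E1: 0.28 × 0.34 = 0.0952
Other: 0.32 (unchanged)
CL_new/CL_old = 1 + 0.0952 + 0.32 = 1.4152.
Because AUC varies inversely with clearance, the combined effect is 1 / 1.4152 = 0.707.

0.707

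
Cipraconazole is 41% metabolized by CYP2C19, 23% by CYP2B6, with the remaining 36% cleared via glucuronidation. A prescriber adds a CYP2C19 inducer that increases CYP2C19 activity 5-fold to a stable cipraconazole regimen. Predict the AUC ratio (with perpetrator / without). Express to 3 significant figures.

The CYP2C19 pathway (41% of clearance) increases to 5× activity: 0.41 × 5 = 2.05.
CYP2B6 (23%) and the residual 36% are unaffected.
Relative clearance = 2.05 + 0.23 + 0.36 = 2.64.
AUC is inversely proportional to clearance, so the fold-change is 1 / 2.64 = 0.379.

0.379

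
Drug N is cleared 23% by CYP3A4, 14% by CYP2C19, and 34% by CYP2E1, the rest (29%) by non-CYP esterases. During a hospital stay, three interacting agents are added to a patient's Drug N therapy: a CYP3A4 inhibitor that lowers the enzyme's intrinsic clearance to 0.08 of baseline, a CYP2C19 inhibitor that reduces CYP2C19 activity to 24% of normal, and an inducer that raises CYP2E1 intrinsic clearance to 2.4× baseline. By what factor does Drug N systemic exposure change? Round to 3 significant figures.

The CYP3A4 pathway (23% of clearance) is reduced to 0.08× activity: 0.23 × 0.08 = 0.0184.
The CYP2C19 pathway (14% of clearance) is reduced to 0.24× activity: 0.14 × 0.24 = 0.0336.
The CYP2E1 pathway (34% of clearance) rises to 2.4× activity: 0.34 × 2.4 = 0.816.
The remaining 29% of clearance is unaffected.
CL_new/CL_old = 0.0184 + 0.0336 + 0.816 + 0.29 = 1.158.
Systemic exposure ∝ 1/CL: fold-change = 1 / 1.158 = 0.864.

0.864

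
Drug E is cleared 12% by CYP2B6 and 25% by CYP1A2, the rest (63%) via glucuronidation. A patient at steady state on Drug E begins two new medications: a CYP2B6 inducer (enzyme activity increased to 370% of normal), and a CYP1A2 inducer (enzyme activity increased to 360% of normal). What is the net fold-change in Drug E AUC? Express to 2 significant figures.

0.51

The CYP2B6 pathway (12% of clearance) is boosted to 3.7× activity: 0.12 × 3.7 = 0.444.
The CYP1A2 pathway (25% of clearance) is boosted to 3.6× activity: 0.25 × 3.6 = 0.9.
Non-CYP routes (63%) are unchanged.
New clearance relative to baseline: 0.444 + 0.9 + 0.63 = 1.974.
Net AUC ratio = 1 / 1.974 = 0.51.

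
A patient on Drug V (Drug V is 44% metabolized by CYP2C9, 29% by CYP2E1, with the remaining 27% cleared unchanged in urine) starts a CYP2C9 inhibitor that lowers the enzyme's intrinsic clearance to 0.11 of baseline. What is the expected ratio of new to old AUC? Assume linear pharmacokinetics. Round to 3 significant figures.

1.64

The CYP2C9 pathway (44% of clearance) falls to 0.11× activity: 0.44 × 0.11 = 0.0484.
CYP2E1 (29%) and the residual 27% are unaffected.
CL_new/CL_old = 0.0484 + 0.29 + 0.27 = 0.6084.
AUC is inversely proportional to clearance, so the fold-change is 1 / 0.6084 = 1.64.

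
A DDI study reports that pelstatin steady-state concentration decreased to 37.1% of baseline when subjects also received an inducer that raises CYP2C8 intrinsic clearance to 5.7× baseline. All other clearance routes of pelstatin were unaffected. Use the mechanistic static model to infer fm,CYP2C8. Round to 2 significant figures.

0.36

CL'/CL = 1 / 0.371 = 2.695
5.7·fm + (1 − fm) = 2.695
fm = (2.695 − 1) / (5.7 − 1) = 0.36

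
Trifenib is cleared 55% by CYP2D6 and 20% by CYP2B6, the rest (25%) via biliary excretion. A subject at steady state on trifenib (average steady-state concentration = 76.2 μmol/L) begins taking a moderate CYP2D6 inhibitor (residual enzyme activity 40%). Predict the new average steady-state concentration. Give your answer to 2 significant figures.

The CYP2D6 pathway (55% of clearance) falls to 0.4× activity: 0.55 × 0.4 = 0.22.
CYP2B6 (20%) and the residual 25% are unaffected.
New clearance relative to baseline: 0.22 + 0.2 + 0.25 = 0.67.
New average steady-state concentration = baseline ÷ relative clearance = 76.2 / 0.67 = 1.1 × 10² μmol/L.

1.1 × 10² μmol/L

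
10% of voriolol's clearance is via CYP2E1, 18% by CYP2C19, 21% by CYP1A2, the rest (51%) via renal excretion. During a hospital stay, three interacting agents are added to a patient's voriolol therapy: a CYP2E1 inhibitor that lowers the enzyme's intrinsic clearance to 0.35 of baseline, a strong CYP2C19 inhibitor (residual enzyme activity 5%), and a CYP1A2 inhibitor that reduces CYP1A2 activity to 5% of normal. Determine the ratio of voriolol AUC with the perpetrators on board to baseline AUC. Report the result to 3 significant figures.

1.77

The CYP2E1 pathway (10% of clearance) is reduced to 0.35× activity: 0.1 × 0.35 = 0.035.
The CYP2C19 pathway (18% of clearance) is reduced to 0.05× activity: 0.18 × 0.05 = 0.009.
The CYP1A2 pathway (21% of clearance) is reduced to 0.05× activity: 0.21 × 0.05 = 0.0105.
The remaining 51% of clearance is unaffected.
Relative clearance = 0.035 + 0.009 + 0.0105 + 0.51 = 0.5645.
AUC ∝ 1/CL: fold-change = 1 / 0.5645 = 1.77.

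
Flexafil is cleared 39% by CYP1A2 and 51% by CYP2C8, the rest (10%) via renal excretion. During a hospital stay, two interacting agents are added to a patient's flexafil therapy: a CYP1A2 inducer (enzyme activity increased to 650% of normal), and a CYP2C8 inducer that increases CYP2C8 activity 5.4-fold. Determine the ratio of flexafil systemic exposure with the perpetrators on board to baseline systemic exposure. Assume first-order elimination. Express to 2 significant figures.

0.19

The CYP1A2 pathway (39% of clearance) rises to 6.5× activity: 0.39 × 6.5 = 2.535.
The CYP2C8 pathway (51% of clearance) is boosted to 5.4× activity: 0.51 × 5.4 = 2.754.
Non-CYP routes (10%) are unchanged.
CL_new/CL_old = 2.535 + 2.754 + 0.1 = 5.389.
Net systemic exposure ratio = 1 / 5.389 = 0.19.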